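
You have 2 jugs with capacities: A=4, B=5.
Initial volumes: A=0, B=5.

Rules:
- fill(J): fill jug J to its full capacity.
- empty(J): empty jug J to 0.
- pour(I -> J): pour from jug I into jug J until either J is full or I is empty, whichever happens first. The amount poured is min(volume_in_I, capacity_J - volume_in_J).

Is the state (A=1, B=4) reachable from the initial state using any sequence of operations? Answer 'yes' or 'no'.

BFS explored all 18 reachable states.
Reachable set includes: (0,0), (0,1), (0,2), (0,3), (0,4), (0,5), (1,0), (1,5), (2,0), (2,5), (3,0), (3,5) ...
Target (A=1, B=4) not in reachable set → no.

Answer: no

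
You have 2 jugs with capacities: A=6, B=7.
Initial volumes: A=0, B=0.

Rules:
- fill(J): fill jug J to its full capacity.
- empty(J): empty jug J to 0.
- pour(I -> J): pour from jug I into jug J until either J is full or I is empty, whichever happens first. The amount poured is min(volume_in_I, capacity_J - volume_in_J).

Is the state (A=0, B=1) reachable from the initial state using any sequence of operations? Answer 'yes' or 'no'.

BFS from (A=0, B=0):
  1. fill(B) -> (A=0 B=7)
  2. pour(B -> A) -> (A=6 B=1)
  3. empty(A) -> (A=0 B=1)
Target reached → yes.

Answer: yes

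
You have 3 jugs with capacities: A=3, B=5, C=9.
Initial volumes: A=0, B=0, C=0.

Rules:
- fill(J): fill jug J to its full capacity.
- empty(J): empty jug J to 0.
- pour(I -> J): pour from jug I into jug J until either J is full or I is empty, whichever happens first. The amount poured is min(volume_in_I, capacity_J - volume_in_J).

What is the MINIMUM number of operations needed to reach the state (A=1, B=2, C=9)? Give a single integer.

BFS from (A=0, B=0, C=0). One shortest path:
  1. fill(A) -> (A=3 B=0 C=0)
  2. fill(C) -> (A=3 B=0 C=9)
  3. pour(A -> B) -> (A=0 B=3 C=9)
  4. pour(C -> A) -> (A=3 B=3 C=6)
  5. pour(A -> B) -> (A=1 B=5 C=6)
  6. pour(B -> C) -> (A=1 B=2 C=9)
Reached target in 6 moves.

Answer: 6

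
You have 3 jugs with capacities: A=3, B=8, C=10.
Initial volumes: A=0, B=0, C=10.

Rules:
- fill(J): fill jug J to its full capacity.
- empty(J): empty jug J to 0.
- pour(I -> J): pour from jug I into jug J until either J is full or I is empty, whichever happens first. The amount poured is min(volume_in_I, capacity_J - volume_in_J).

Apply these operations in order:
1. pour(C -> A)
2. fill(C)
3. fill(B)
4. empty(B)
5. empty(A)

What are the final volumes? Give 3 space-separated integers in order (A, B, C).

Answer: 0 0 10

Derivation:
Step 1: pour(C -> A) -> (A=3 B=0 C=7)
Step 2: fill(C) -> (A=3 B=0 C=10)
Step 3: fill(B) -> (A=3 B=8 C=10)
Step 4: empty(B) -> (A=3 B=0 C=10)
Step 5: empty(A) -> (A=0 B=0 C=10)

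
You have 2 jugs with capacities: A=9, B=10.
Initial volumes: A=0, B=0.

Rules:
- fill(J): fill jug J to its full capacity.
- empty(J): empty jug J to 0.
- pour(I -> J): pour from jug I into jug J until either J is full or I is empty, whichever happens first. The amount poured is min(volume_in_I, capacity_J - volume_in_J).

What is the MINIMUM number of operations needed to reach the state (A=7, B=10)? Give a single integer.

BFS from (A=0, B=0). One shortest path:
  1. fill(A) -> (A=9 B=0)
  2. pour(A -> B) -> (A=0 B=9)
  3. fill(A) -> (A=9 B=9)
  4. pour(A -> B) -> (A=8 B=10)
  5. empty(B) -> (A=8 B=0)
  6. pour(A -> B) -> (A=0 B=8)
  7. fill(A) -> (A=9 B=8)
  8. pour(A -> B) -> (A=7 B=10)
Reached target in 8 moves.

Answer: 8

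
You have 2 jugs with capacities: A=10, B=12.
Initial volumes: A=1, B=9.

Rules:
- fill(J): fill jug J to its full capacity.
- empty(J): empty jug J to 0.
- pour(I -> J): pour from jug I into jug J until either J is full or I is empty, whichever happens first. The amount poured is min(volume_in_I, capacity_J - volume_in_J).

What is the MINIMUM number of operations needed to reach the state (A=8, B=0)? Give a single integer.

BFS from (A=1, B=9). One shortest path:
  1. pour(A -> B) -> (A=0 B=10)
  2. fill(A) -> (A=10 B=10)
  3. pour(A -> B) -> (A=8 B=12)
  4. empty(B) -> (A=8 B=0)
Reached target in 4 moves.

Answer: 4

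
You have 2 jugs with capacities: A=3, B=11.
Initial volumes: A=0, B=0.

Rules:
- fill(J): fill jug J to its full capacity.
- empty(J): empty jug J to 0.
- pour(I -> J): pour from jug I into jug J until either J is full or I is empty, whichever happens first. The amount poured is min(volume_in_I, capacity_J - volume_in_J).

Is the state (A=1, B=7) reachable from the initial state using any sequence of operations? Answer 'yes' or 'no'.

Answer: no

Derivation:
BFS explored all 28 reachable states.
Reachable set includes: (0,0), (0,1), (0,2), (0,3), (0,4), (0,5), (0,6), (0,7), (0,8), (0,9), (0,10), (0,11) ...
Target (A=1, B=7) not in reachable set → no.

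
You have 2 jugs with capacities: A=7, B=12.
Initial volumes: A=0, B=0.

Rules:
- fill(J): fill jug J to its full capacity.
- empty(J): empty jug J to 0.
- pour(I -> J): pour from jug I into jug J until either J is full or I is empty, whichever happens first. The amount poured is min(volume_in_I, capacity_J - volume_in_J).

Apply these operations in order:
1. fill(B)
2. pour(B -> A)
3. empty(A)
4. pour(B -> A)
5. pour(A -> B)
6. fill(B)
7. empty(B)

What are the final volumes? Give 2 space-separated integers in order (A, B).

Step 1: fill(B) -> (A=0 B=12)
Step 2: pour(B -> A) -> (A=7 B=5)
Step 3: empty(A) -> (A=0 B=5)
Step 4: pour(B -> A) -> (A=5 B=0)
Step 5: pour(A -> B) -> (A=0 B=5)
Step 6: fill(B) -> (A=0 B=12)
Step 7: empty(B) -> (A=0 B=0)

Answer: 0 0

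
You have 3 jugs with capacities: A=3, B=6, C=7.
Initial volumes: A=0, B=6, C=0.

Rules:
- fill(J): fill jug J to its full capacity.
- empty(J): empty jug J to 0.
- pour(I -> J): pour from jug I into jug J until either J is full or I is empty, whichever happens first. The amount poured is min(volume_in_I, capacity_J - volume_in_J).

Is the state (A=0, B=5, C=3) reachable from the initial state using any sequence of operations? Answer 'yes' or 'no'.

Answer: yes

Derivation:
BFS from (A=0, B=6, C=0):
  1. fill(A) -> (A=3 B=6 C=0)
  2. pour(B -> C) -> (A=3 B=0 C=6)
  3. fill(B) -> (A=3 B=6 C=6)
  4. pour(B -> C) -> (A=3 B=5 C=7)
  5. empty(C) -> (A=3 B=5 C=0)
  6. pour(A -> C) -> (A=0 B=5 C=3)
Target reached → yes.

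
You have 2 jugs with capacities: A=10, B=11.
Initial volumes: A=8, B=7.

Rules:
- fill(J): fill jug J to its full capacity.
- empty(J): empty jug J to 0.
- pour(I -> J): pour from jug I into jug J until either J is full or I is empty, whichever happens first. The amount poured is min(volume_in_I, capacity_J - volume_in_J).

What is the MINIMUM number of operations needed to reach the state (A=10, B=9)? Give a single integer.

Answer: 2

Derivation:
BFS from (A=8, B=7). One shortest path:
  1. fill(B) -> (A=8 B=11)
  2. pour(B -> A) -> (A=10 B=9)
Reached target in 2 moves.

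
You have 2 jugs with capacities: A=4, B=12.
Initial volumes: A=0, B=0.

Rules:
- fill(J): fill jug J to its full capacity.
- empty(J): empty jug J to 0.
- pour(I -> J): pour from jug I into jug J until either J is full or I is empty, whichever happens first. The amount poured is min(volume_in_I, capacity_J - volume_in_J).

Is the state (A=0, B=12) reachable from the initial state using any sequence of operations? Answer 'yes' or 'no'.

BFS from (A=0, B=0):
  1. fill(B) -> (A=0 B=12)
Target reached → yes.

Answer: yes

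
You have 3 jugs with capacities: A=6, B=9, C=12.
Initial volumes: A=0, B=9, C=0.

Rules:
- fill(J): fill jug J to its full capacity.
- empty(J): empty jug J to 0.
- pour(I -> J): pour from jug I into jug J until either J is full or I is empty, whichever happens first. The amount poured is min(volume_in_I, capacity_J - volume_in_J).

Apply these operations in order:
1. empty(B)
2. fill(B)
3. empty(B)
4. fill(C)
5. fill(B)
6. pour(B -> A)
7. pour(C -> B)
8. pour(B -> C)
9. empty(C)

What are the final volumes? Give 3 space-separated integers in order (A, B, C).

Answer: 6 3 0

Derivation:
Step 1: empty(B) -> (A=0 B=0 C=0)
Step 2: fill(B) -> (A=0 B=9 C=0)
Step 3: empty(B) -> (A=0 B=0 C=0)
Step 4: fill(C) -> (A=0 B=0 C=12)
Step 5: fill(B) -> (A=0 B=9 C=12)
Step 6: pour(B -> A) -> (A=6 B=3 C=12)
Step 7: pour(C -> B) -> (A=6 B=9 C=6)
Step 8: pour(B -> C) -> (A=6 B=3 C=12)
Step 9: empty(C) -> (A=6 B=3 C=0)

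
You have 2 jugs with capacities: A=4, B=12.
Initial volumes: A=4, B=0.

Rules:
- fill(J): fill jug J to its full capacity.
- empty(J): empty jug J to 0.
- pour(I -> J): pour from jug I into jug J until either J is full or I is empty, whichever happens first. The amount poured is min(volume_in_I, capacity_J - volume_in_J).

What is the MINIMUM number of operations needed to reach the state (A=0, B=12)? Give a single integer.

Answer: 2

Derivation:
BFS from (A=4, B=0). One shortest path:
  1. empty(A) -> (A=0 B=0)
  2. fill(B) -> (A=0 B=12)
Reached target in 2 moves.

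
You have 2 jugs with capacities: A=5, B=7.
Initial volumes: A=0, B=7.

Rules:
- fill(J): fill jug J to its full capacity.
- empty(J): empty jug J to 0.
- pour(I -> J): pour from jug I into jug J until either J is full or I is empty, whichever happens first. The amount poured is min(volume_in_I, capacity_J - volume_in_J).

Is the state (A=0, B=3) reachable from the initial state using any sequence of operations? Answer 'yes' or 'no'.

BFS from (A=0, B=7):
  1. fill(A) -> (A=5 B=7)
  2. empty(B) -> (A=5 B=0)
  3. pour(A -> B) -> (A=0 B=5)
  4. fill(A) -> (A=5 B=5)
  5. pour(A -> B) -> (A=3 B=7)
  6. empty(B) -> (A=3 B=0)
  7. pour(A -> B) -> (A=0 B=3)
Target reached → yes.

Answer: yes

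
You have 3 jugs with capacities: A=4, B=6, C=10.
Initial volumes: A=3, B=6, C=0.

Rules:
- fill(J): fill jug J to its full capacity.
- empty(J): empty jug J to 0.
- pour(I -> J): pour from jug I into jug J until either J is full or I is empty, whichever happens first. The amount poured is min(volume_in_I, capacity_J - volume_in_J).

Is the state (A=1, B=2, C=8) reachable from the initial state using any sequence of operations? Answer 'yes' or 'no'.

BFS explored all 188 reachable states.
Reachable set includes: (0,0,0), (0,0,1), (0,0,2), (0,0,3), (0,0,4), (0,0,5), (0,0,6), (0,0,7), (0,0,8), (0,0,9), (0,0,10), (0,1,0) ...
Target (A=1, B=2, C=8) not in reachable set → no.

Answer: no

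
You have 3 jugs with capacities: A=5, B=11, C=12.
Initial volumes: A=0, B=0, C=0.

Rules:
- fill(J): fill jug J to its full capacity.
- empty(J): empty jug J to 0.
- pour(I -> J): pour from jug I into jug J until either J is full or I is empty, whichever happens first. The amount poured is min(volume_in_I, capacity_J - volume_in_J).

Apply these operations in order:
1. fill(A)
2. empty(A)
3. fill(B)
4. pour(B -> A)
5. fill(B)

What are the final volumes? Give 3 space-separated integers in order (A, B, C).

Step 1: fill(A) -> (A=5 B=0 C=0)
Step 2: empty(A) -> (A=0 B=0 C=0)
Step 3: fill(B) -> (A=0 B=11 C=0)
Step 4: pour(B -> A) -> (A=5 B=6 C=0)
Step 5: fill(B) -> (A=5 B=11 C=0)

Answer: 5 11 0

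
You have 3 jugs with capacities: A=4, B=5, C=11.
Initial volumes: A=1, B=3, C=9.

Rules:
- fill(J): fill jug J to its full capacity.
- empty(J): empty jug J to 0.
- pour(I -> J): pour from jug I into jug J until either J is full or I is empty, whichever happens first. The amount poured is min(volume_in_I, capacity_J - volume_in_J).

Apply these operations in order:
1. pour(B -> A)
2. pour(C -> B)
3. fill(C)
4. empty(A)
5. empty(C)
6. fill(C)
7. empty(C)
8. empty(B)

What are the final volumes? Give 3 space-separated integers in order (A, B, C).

Answer: 0 0 0

Derivation:
Step 1: pour(B -> A) -> (A=4 B=0 C=9)
Step 2: pour(C -> B) -> (A=4 B=5 C=4)
Step 3: fill(C) -> (A=4 B=5 C=11)
Step 4: empty(A) -> (A=0 B=5 C=11)
Step 5: empty(C) -> (A=0 B=5 C=0)
Step 6: fill(C) -> (A=0 B=5 C=11)
Step 7: empty(C) -> (A=0 B=5 C=0)
Step 8: empty(B) -> (A=0 B=0 C=0)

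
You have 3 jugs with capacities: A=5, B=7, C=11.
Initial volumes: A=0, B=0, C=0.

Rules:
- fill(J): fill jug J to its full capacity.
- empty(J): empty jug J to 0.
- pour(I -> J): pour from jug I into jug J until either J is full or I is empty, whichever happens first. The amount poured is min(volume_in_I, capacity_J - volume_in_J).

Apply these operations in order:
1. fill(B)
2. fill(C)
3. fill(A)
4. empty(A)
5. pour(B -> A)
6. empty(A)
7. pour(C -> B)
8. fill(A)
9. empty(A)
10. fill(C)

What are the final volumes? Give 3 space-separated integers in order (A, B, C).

Answer: 0 7 11

Derivation:
Step 1: fill(B) -> (A=0 B=7 C=0)
Step 2: fill(C) -> (A=0 B=7 C=11)
Step 3: fill(A) -> (A=5 B=7 C=11)
Step 4: empty(A) -> (A=0 B=7 C=11)
Step 5: pour(B -> A) -> (A=5 B=2 C=11)
Step 6: empty(A) -> (A=0 B=2 C=11)
Step 7: pour(C -> B) -> (A=0 B=7 C=6)
Step 8: fill(A) -> (A=5 B=7 C=6)
Step 9: empty(A) -> (A=0 B=7 C=6)
Step 10: fill(C) -> (A=0 B=7 C=11)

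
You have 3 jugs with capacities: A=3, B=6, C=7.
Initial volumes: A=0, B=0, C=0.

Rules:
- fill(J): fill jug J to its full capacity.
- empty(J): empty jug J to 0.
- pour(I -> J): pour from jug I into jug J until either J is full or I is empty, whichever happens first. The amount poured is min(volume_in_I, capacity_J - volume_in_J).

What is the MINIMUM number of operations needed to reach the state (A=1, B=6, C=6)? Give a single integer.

BFS from (A=0, B=0, C=0). One shortest path:
  1. fill(C) -> (A=0 B=0 C=7)
  2. pour(C -> B) -> (A=0 B=6 C=1)
  3. pour(C -> A) -> (A=1 B=6 C=0)
  4. pour(B -> C) -> (A=1 B=0 C=6)
  5. fill(B) -> (A=1 B=6 C=6)
Reached target in 5 moves.

Answer: 5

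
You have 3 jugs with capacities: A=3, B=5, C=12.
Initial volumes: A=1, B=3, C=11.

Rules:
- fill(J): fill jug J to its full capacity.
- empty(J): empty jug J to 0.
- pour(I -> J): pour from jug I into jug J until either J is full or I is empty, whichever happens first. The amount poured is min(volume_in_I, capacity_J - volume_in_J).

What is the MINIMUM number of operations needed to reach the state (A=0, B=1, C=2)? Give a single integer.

BFS from (A=1, B=3, C=11). One shortest path:
  1. pour(B -> A) -> (A=3 B=1 C=11)
  2. pour(A -> C) -> (A=2 B=1 C=12)
  3. empty(C) -> (A=2 B=1 C=0)
  4. pour(A -> C) -> (A=0 B=1 C=2)
Reached target in 4 moves.

Answer: 4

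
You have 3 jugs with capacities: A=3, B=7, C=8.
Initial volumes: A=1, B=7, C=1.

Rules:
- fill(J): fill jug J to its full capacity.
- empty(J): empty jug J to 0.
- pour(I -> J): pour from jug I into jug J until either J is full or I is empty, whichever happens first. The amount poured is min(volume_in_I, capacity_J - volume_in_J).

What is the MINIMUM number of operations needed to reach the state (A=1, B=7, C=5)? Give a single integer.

BFS from (A=1, B=7, C=1). One shortest path:
  1. fill(C) -> (A=1 B=7 C=8)
  2. pour(B -> A) -> (A=3 B=5 C=8)
  3. empty(A) -> (A=0 B=5 C=8)
  4. pour(C -> A) -> (A=3 B=5 C=5)
  5. pour(A -> B) -> (A=1 B=7 C=5)
Reached target in 5 moves.

Answer: 5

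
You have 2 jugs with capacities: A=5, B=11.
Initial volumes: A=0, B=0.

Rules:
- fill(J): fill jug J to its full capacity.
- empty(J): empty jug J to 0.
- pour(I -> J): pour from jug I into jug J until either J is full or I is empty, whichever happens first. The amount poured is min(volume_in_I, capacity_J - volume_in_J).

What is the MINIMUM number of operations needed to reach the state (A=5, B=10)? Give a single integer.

BFS from (A=0, B=0). One shortest path:
  1. fill(A) -> (A=5 B=0)
  2. pour(A -> B) -> (A=0 B=5)
  3. fill(A) -> (A=5 B=5)
  4. pour(A -> B) -> (A=0 B=10)
  5. fill(A) -> (A=5 B=10)
Reached target in 5 moves.

Answer: 5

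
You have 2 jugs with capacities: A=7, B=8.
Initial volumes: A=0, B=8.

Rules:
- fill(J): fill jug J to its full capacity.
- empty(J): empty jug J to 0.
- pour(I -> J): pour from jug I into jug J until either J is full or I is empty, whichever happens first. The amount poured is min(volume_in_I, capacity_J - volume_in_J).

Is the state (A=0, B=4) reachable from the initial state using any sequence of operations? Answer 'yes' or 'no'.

BFS from (A=0, B=8):
  1. pour(B -> A) -> (A=7 B=1)
  2. empty(A) -> (A=0 B=1)
  3. pour(B -> A) -> (A=1 B=0)
  4. fill(B) -> (A=1 B=8)
  5. pour(B -> A) -> (A=7 B=2)
  6. empty(A) -> (A=0 B=2)
  7. pour(B -> A) -> (A=2 B=0)
  8. fill(B) -> (A=2 B=8)
  9. pour(B -> A) -> (A=7 B=3)
  10. empty(A) -> (A=0 B=3)
  11. pour(B -> A) -> (A=3 B=0)
  12. fill(B) -> (A=3 B=8)
  13. pour(B -> A) -> (A=7 B=4)
  14. empty(A) -> (A=0 B=4)
Target reached → yes.

Answer: yes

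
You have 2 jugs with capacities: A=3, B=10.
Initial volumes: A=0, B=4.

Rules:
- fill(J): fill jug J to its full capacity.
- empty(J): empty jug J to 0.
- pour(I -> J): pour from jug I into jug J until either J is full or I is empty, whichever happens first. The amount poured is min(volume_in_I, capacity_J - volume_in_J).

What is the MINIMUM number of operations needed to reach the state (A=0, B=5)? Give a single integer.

BFS from (A=0, B=4). One shortest path:
  1. pour(B -> A) -> (A=3 B=1)
  2. empty(A) -> (A=0 B=1)
  3. pour(B -> A) -> (A=1 B=0)
  4. fill(B) -> (A=1 B=10)
  5. pour(B -> A) -> (A=3 B=8)
  6. empty(A) -> (A=0 B=8)
  7. pour(B -> A) -> (A=3 B=5)
  8. empty(A) -> (A=0 B=5)
Reached target in 8 moves.

Answer: 8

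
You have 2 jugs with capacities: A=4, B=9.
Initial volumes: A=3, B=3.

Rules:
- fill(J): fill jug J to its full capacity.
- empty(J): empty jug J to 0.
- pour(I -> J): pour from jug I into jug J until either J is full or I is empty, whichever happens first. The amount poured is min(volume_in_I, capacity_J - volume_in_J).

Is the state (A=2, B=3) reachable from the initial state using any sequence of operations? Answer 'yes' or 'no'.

Answer: no

Derivation:
BFS explored all 27 reachable states.
Reachable set includes: (0,0), (0,1), (0,2), (0,3), (0,4), (0,5), (0,6), (0,7), (0,8), (0,9), (1,0), (1,9) ...
Target (A=2, B=3) not in reachable set → no.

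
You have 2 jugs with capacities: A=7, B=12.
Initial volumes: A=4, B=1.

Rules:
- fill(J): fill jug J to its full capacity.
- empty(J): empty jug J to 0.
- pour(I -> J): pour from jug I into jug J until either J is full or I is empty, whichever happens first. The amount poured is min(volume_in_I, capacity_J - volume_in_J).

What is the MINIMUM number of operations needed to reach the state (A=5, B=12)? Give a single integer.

BFS from (A=4, B=1). One shortest path:
  1. pour(B -> A) -> (A=5 B=0)
  2. fill(B) -> (A=5 B=12)
Reached target in 2 moves.

Answer: 2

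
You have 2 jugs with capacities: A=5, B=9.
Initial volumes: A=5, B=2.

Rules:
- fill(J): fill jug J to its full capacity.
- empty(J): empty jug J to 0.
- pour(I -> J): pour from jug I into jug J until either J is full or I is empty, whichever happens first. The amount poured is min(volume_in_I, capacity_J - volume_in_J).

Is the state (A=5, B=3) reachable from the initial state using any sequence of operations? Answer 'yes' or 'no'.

Answer: yes

Derivation:
BFS from (A=5, B=2):
  1. pour(A -> B) -> (A=0 B=7)
  2. fill(A) -> (A=5 B=7)
  3. pour(A -> B) -> (A=3 B=9)
  4. empty(B) -> (A=3 B=0)
  5. pour(A -> B) -> (A=0 B=3)
  6. fill(A) -> (A=5 B=3)
Target reached → yes.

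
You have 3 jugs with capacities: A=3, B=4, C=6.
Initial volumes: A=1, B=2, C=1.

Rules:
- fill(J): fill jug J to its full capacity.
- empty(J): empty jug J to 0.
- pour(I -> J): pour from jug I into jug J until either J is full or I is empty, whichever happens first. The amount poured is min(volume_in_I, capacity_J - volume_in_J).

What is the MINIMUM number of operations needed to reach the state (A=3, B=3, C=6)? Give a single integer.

Answer: 3

Derivation:
BFS from (A=1, B=2, C=1). One shortest path:
  1. fill(A) -> (A=3 B=2 C=1)
  2. pour(C -> B) -> (A=3 B=3 C=0)
  3. fill(C) -> (A=3 B=3 C=6)
Reached target in 3 moves.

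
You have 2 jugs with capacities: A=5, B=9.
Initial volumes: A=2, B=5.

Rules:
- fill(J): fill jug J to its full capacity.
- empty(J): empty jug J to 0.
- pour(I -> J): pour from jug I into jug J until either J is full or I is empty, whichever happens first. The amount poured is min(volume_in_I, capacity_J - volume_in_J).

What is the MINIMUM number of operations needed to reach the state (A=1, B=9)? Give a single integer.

BFS from (A=2, B=5). One shortest path:
  1. fill(A) -> (A=5 B=5)
  2. pour(A -> B) -> (A=1 B=9)
Reached target in 2 moves.

Answer: 2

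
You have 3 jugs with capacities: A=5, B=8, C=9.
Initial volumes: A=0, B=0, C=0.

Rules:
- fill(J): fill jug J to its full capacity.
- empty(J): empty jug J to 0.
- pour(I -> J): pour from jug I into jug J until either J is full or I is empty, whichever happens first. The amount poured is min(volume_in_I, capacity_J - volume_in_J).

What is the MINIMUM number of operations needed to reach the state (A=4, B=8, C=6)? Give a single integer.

BFS from (A=0, B=0, C=0). One shortest path:
  1. fill(C) -> (A=0 B=0 C=9)
  2. pour(C -> A) -> (A=5 B=0 C=4)
  3. pour(A -> B) -> (A=0 B=5 C=4)
  4. pour(C -> A) -> (A=4 B=5 C=0)
  5. fill(C) -> (A=4 B=5 C=9)
  6. pour(C -> B) -> (A=4 B=8 C=6)
Reached target in 6 moves.

Answer: 6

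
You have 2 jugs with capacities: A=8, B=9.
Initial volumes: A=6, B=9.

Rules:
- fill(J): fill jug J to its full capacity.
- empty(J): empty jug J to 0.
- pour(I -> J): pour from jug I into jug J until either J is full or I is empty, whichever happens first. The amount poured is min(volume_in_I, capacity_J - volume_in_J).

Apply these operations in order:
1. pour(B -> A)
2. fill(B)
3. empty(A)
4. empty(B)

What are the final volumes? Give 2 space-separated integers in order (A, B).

Answer: 0 0

Derivation:
Step 1: pour(B -> A) -> (A=8 B=7)
Step 2: fill(B) -> (A=8 B=9)
Step 3: empty(A) -> (A=0 B=9)
Step 4: empty(B) -> (A=0 B=0)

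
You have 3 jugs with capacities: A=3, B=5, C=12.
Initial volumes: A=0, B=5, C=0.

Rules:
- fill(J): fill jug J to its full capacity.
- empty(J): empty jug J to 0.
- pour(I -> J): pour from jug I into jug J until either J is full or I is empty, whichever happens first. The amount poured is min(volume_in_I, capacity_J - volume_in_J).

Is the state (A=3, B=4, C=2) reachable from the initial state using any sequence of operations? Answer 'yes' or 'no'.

Answer: yes

Derivation:
BFS from (A=0, B=5, C=0):
  1. empty(B) -> (A=0 B=0 C=0)
  2. fill(C) -> (A=0 B=0 C=12)
  3. pour(C -> B) -> (A=0 B=5 C=7)
  4. pour(B -> A) -> (A=3 B=2 C=7)
  5. empty(A) -> (A=0 B=2 C=7)
  6. pour(B -> A) -> (A=2 B=0 C=7)
  7. pour(C -> B) -> (A=2 B=5 C=2)
  8. pour(B -> A) -> (A=3 B=4 C=2)
Target reached → yes.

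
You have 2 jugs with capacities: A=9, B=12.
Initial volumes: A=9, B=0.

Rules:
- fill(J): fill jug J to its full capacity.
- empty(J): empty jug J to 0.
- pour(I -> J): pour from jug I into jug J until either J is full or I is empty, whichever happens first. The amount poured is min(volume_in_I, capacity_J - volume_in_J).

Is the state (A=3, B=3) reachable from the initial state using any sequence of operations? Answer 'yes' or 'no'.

Answer: no

Derivation:
BFS explored all 14 reachable states.
Reachable set includes: (0,0), (0,3), (0,6), (0,9), (0,12), (3,0), (3,12), (6,0), (6,12), (9,0), (9,3), (9,6) ...
Target (A=3, B=3) not in reachable set → no.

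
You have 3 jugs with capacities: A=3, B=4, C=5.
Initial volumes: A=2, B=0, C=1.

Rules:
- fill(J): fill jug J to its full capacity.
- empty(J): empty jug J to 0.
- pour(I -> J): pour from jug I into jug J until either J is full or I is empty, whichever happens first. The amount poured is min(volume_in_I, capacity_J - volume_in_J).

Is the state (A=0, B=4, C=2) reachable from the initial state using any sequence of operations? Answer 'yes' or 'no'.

Answer: yes

Derivation:
BFS from (A=2, B=0, C=1):
  1. fill(B) -> (A=2 B=4 C=1)
  2. empty(C) -> (A=2 B=4 C=0)
  3. pour(A -> C) -> (A=0 B=4 C=2)
Target reached → yes.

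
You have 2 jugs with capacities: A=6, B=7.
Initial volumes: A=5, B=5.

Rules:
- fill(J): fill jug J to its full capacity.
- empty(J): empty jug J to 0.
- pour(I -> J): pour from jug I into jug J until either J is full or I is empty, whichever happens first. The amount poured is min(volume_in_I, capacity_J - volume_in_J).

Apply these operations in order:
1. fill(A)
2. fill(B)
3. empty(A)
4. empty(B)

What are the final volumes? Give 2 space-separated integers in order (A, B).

Step 1: fill(A) -> (A=6 B=5)
Step 2: fill(B) -> (A=6 B=7)
Step 3: empty(A) -> (A=0 B=7)
Step 4: empty(B) -> (A=0 B=0)

Answer: 0 0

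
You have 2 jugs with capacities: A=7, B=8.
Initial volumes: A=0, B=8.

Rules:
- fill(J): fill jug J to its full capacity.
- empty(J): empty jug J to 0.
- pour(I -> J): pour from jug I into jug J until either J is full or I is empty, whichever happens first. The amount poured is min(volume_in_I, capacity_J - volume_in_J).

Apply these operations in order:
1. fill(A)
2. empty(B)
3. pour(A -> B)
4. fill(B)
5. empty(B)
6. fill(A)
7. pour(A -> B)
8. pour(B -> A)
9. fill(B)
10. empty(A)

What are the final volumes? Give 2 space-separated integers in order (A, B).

Step 1: fill(A) -> (A=7 B=8)
Step 2: empty(B) -> (A=7 B=0)
Step 3: pour(A -> B) -> (A=0 B=7)
Step 4: fill(B) -> (A=0 B=8)
Step 5: empty(B) -> (A=0 B=0)
Step 6: fill(A) -> (A=7 B=0)
Step 7: pour(A -> B) -> (A=0 B=7)
Step 8: pour(B -> A) -> (A=7 B=0)
Step 9: fill(B) -> (A=7 B=8)
Step 10: empty(A) -> (A=0 B=8)

Answer: 0 8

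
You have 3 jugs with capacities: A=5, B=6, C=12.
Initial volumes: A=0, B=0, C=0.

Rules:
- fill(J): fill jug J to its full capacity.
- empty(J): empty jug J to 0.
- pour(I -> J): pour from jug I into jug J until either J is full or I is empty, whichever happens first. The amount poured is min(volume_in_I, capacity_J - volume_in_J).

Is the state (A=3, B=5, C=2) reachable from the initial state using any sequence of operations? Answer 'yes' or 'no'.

BFS explored all 326 reachable states.
Reachable set includes: (0,0,0), (0,0,1), (0,0,2), (0,0,3), (0,0,4), (0,0,5), (0,0,6), (0,0,7), (0,0,8), (0,0,9), (0,0,10), (0,0,11) ...
Target (A=3, B=5, C=2) not in reachable set → no.

Answer: no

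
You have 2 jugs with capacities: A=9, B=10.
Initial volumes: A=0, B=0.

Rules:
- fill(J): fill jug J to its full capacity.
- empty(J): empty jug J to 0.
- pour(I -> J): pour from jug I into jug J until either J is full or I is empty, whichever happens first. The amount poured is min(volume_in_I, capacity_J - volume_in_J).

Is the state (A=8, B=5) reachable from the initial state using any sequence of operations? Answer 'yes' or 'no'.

Answer: no

Derivation:
BFS explored all 38 reachable states.
Reachable set includes: (0,0), (0,1), (0,2), (0,3), (0,4), (0,5), (0,6), (0,7), (0,8), (0,9), (0,10), (1,0) ...
Target (A=8, B=5) not in reachable set → no.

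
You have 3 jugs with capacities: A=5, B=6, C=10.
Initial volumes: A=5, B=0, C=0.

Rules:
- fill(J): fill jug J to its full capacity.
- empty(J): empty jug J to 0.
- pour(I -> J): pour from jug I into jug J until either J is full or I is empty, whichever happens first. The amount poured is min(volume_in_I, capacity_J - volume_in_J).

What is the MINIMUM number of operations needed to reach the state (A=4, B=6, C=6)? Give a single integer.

Answer: 5

Derivation:
BFS from (A=5, B=0, C=0). One shortest path:
  1. fill(B) -> (A=5 B=6 C=0)
  2. pour(B -> C) -> (A=5 B=0 C=6)
  3. pour(A -> B) -> (A=0 B=5 C=6)
  4. fill(A) -> (A=5 B=5 C=6)
  5. pour(A -> B) -> (A=4 B=6 C=6)
Reached target in 5 moves.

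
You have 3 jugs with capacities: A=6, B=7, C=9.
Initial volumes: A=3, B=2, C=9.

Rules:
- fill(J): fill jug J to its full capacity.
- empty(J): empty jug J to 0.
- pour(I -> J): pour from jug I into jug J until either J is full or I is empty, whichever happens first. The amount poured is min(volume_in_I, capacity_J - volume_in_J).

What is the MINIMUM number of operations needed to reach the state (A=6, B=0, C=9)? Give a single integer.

Answer: 2

Derivation:
BFS from (A=3, B=2, C=9). One shortest path:
  1. fill(A) -> (A=6 B=2 C=9)
  2. empty(B) -> (A=6 B=0 C=9)
Reached target in 2 moves.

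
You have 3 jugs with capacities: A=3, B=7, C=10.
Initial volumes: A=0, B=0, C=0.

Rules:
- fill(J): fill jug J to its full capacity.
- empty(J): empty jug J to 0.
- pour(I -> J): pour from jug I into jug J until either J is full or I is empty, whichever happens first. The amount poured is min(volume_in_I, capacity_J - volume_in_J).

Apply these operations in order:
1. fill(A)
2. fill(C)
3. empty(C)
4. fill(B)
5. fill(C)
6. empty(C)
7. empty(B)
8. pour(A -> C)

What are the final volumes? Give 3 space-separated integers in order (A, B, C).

Step 1: fill(A) -> (A=3 B=0 C=0)
Step 2: fill(C) -> (A=3 B=0 C=10)
Step 3: empty(C) -> (A=3 B=0 C=0)
Step 4: fill(B) -> (A=3 B=7 C=0)
Step 5: fill(C) -> (A=3 B=7 C=10)
Step 6: empty(C) -> (A=3 B=7 C=0)
Step 7: empty(B) -> (A=3 B=0 C=0)
Step 8: pour(A -> C) -> (A=0 B=0 C=3)

Answer: 0 0 3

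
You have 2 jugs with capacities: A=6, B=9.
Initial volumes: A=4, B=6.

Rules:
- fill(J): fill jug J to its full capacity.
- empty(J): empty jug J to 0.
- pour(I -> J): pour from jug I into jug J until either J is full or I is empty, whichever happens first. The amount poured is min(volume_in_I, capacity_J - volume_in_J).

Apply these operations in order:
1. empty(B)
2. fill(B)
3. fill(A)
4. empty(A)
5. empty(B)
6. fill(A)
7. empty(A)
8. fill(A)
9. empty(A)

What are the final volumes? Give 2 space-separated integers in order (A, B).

Answer: 0 0

Derivation:
Step 1: empty(B) -> (A=4 B=0)
Step 2: fill(B) -> (A=4 B=9)
Step 3: fill(A) -> (A=6 B=9)
Step 4: empty(A) -> (A=0 B=9)
Step 5: empty(B) -> (A=0 B=0)
Step 6: fill(A) -> (A=6 B=0)
Step 7: empty(A) -> (A=0 B=0)
Step 8: fill(A) -> (A=6 B=0)
Step 9: empty(A) -> (A=0 B=0)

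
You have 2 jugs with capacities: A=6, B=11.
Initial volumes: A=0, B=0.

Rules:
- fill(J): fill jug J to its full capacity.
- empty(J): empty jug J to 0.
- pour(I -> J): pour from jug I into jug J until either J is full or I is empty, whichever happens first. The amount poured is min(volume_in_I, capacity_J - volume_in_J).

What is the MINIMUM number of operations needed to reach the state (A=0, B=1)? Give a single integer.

Answer: 6

Derivation:
BFS from (A=0, B=0). One shortest path:
  1. fill(A) -> (A=6 B=0)
  2. pour(A -> B) -> (A=0 B=6)
  3. fill(A) -> (A=6 B=6)
  4. pour(A -> B) -> (A=1 B=11)
  5. empty(B) -> (A=1 B=0)
  6. pour(A -> B) -> (A=0 B=1)
Reached target in 6 moves.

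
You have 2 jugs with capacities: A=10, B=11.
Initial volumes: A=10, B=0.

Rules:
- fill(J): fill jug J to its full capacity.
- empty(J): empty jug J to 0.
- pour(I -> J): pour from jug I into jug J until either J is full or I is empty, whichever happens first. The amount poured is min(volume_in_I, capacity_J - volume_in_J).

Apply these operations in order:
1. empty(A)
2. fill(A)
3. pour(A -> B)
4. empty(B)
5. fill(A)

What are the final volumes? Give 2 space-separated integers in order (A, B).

Step 1: empty(A) -> (A=0 B=0)
Step 2: fill(A) -> (A=10 B=0)
Step 3: pour(A -> B) -> (A=0 B=10)
Step 4: empty(B) -> (A=0 B=0)
Step 5: fill(A) -> (A=10 B=0)

Answer: 10 0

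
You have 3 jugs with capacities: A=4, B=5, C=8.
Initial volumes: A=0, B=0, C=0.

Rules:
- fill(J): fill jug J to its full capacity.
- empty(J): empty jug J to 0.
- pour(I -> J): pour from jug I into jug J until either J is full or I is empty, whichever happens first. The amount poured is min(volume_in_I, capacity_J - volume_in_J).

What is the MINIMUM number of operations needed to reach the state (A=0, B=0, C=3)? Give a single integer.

BFS from (A=0, B=0, C=0). One shortest path:
  1. fill(C) -> (A=0 B=0 C=8)
  2. pour(C -> B) -> (A=0 B=5 C=3)
  3. empty(B) -> (A=0 B=0 C=3)
Reached target in 3 moves.

Answer: 3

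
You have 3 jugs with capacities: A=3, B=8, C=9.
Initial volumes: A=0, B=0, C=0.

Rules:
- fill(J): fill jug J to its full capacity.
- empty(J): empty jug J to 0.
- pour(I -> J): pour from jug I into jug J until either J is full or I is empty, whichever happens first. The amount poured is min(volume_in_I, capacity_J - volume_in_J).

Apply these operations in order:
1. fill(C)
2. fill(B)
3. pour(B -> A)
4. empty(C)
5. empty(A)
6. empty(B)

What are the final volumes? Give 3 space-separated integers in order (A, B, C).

Answer: 0 0 0

Derivation:
Step 1: fill(C) -> (A=0 B=0 C=9)
Step 2: fill(B) -> (A=0 B=8 C=9)
Step 3: pour(B -> A) -> (A=3 B=5 C=9)
Step 4: empty(C) -> (A=3 B=5 C=0)
Step 5: empty(A) -> (A=0 B=5 C=0)
Step 6: empty(B) -> (A=0 B=0 C=0)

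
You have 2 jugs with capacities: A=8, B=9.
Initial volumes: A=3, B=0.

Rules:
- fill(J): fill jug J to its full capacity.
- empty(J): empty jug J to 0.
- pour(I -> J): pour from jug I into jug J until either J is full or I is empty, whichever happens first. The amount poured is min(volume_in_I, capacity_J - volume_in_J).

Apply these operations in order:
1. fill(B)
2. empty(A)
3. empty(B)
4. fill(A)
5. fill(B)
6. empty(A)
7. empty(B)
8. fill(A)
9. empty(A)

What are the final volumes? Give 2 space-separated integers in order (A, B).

Answer: 0 0

Derivation:
Step 1: fill(B) -> (A=3 B=9)
Step 2: empty(A) -> (A=0 B=9)
Step 3: empty(B) -> (A=0 B=0)
Step 4: fill(A) -> (A=8 B=0)
Step 5: fill(B) -> (A=8 B=9)
Step 6: empty(A) -> (A=0 B=9)
Step 7: empty(B) -> (A=0 B=0)
Step 8: fill(A) -> (A=8 B=0)
Step 9: empty(A) -> (A=0 B=0)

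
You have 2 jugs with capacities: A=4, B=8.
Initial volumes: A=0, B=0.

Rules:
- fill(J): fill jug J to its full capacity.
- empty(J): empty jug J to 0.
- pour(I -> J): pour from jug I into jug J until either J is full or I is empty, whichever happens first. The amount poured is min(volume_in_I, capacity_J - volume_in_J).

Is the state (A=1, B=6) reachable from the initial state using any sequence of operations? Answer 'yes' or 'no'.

BFS explored all 6 reachable states.
Reachable set includes: (0,0), (0,4), (0,8), (4,0), (4,4), (4,8)
Target (A=1, B=6) not in reachable set → no.

Answer: no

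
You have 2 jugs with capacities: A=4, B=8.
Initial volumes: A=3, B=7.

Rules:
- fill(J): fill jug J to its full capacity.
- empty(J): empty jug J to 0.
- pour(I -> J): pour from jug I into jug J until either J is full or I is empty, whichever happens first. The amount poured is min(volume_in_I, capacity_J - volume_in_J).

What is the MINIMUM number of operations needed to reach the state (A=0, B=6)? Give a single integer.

Answer: 2

Derivation:
BFS from (A=3, B=7). One shortest path:
  1. pour(B -> A) -> (A=4 B=6)
  2. empty(A) -> (A=0 B=6)
Reached target in 2 moves.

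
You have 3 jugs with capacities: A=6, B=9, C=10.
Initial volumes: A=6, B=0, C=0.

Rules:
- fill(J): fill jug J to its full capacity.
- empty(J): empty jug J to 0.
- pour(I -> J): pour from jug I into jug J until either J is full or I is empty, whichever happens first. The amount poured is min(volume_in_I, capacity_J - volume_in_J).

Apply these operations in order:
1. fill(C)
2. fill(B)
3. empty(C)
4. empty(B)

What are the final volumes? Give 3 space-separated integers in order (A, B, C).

Step 1: fill(C) -> (A=6 B=0 C=10)
Step 2: fill(B) -> (A=6 B=9 C=10)
Step 3: empty(C) -> (A=6 B=9 C=0)
Step 4: empty(B) -> (A=6 B=0 C=0)

Answer: 6 0 0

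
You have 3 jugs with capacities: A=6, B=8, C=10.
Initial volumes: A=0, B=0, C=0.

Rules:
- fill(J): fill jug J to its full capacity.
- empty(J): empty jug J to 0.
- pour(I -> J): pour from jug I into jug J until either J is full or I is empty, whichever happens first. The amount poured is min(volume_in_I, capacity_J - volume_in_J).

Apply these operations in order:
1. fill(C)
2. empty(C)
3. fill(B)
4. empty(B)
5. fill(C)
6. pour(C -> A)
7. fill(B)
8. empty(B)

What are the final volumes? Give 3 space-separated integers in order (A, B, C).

Step 1: fill(C) -> (A=0 B=0 C=10)
Step 2: empty(C) -> (A=0 B=0 C=0)
Step 3: fill(B) -> (A=0 B=8 C=0)
Step 4: empty(B) -> (A=0 B=0 C=0)
Step 5: fill(C) -> (A=0 B=0 C=10)
Step 6: pour(C -> A) -> (A=6 B=0 C=4)
Step 7: fill(B) -> (A=6 B=8 C=4)
Step 8: empty(B) -> (A=6 B=0 C=4)

Answer: 6 0 4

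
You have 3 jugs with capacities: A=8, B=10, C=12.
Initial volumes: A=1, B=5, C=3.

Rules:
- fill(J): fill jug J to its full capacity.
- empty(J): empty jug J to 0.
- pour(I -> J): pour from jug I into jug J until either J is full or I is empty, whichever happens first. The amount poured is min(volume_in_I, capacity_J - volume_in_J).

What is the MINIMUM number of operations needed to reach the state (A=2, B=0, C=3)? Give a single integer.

BFS from (A=1, B=5, C=3). One shortest path:
  1. empty(A) -> (A=0 B=5 C=3)
  2. fill(B) -> (A=0 B=10 C=3)
  3. pour(B -> A) -> (A=8 B=2 C=3)
  4. empty(A) -> (A=0 B=2 C=3)
  5. pour(B -> A) -> (A=2 B=0 C=3)
Reached target in 5 moves.

Answer: 5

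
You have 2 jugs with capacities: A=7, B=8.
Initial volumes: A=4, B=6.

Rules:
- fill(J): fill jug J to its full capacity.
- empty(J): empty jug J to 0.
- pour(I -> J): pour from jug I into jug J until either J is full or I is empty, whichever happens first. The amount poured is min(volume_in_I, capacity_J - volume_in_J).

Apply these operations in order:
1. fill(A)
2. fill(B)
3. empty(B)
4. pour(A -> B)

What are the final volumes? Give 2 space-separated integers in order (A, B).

Answer: 0 7

Derivation:
Step 1: fill(A) -> (A=7 B=6)
Step 2: fill(B) -> (A=7 B=8)
Step 3: empty(B) -> (A=7 B=0)
Step 4: pour(A -> B) -> (A=0 B=7)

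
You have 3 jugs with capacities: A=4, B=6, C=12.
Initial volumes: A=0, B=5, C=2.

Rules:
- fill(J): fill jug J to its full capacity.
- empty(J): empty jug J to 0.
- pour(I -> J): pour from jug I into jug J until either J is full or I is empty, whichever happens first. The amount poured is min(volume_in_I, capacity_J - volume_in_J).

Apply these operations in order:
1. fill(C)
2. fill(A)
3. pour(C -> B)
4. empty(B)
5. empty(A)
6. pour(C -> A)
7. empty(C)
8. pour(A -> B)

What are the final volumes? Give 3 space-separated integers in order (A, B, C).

Answer: 0 4 0

Derivation:
Step 1: fill(C) -> (A=0 B=5 C=12)
Step 2: fill(A) -> (A=4 B=5 C=12)
Step 3: pour(C -> B) -> (A=4 B=6 C=11)
Step 4: empty(B) -> (A=4 B=0 C=11)
Step 5: empty(A) -> (A=0 B=0 C=11)
Step 6: pour(C -> A) -> (A=4 B=0 C=7)
Step 7: empty(C) -> (A=4 B=0 C=0)
Step 8: pour(A -> B) -> (A=0 B=4 C=0)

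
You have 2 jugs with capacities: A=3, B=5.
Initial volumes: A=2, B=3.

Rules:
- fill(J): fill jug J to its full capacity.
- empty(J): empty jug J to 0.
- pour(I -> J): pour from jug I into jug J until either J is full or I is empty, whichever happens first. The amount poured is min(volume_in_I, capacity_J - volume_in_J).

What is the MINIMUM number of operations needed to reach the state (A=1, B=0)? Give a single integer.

Answer: 3

Derivation:
BFS from (A=2, B=3). One shortest path:
  1. fill(A) -> (A=3 B=3)
  2. pour(A -> B) -> (A=1 B=5)
  3. empty(B) -> (A=1 B=0)
Reached target in 3 moves.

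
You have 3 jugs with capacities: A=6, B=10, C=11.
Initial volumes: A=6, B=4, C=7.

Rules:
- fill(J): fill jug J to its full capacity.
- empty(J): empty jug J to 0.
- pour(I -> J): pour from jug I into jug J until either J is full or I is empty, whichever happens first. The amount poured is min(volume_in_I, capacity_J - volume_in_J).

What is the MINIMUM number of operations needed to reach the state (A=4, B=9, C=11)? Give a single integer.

Answer: 7

Derivation:
BFS from (A=6, B=4, C=7). One shortest path:
  1. empty(A) -> (A=0 B=4 C=7)
  2. empty(C) -> (A=0 B=4 C=0)
  3. pour(B -> A) -> (A=4 B=0 C=0)
  4. fill(B) -> (A=4 B=10 C=0)
  5. pour(B -> C) -> (A=4 B=0 C=10)
  6. fill(B) -> (A=4 B=10 C=10)
  7. pour(B -> C) -> (A=4 B=9 C=11)
Reached target in 7 moves.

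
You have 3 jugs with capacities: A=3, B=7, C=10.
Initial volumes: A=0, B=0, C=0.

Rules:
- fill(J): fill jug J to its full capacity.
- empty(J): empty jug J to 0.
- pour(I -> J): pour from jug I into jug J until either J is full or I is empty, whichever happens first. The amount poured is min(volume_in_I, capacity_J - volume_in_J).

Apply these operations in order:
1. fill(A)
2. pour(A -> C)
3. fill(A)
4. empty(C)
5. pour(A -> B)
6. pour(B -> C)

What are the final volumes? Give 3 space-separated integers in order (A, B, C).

Step 1: fill(A) -> (A=3 B=0 C=0)
Step 2: pour(A -> C) -> (A=0 B=0 C=3)
Step 3: fill(A) -> (A=3 B=0 C=3)
Step 4: empty(C) -> (A=3 B=0 C=0)
Step 5: pour(A -> B) -> (A=0 B=3 C=0)
Step 6: pour(B -> C) -> (A=0 B=0 C=3)

Answer: 0 0 3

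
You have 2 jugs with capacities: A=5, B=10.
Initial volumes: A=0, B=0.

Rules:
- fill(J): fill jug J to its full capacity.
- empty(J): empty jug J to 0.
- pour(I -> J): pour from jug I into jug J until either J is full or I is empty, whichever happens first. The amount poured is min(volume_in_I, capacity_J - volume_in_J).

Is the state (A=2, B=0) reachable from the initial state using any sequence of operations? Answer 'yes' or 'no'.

Answer: no

Derivation:
BFS explored all 6 reachable states.
Reachable set includes: (0,0), (0,5), (0,10), (5,0), (5,5), (5,10)
Target (A=2, B=0) not in reachable set → no.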